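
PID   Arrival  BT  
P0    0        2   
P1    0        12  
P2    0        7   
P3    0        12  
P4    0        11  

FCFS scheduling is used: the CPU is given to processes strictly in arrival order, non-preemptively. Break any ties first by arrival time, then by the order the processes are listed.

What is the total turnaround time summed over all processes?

114

Schedule: | P0 0-2 | P1 2-14 | P2 14-21 | P3 21-33 | P4 33-44 |
Completion: P0=2  P1=14  P2=21  P3=33  P4=44
Turnaround (C−A): P0=2  P1=14  P2=21  P3=33  P4=44
Turnaround = completion − arrival: P0=2, P1=14, P2=21, P3=33, P4=44
Total turnaround = 2 + 14 + 21 + 33 + 44 = 114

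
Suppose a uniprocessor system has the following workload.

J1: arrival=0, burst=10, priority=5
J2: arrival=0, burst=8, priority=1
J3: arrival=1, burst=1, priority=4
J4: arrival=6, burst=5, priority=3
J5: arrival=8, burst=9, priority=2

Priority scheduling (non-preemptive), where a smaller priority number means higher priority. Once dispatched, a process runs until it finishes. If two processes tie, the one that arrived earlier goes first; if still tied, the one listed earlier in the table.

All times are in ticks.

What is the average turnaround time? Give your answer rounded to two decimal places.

17.60

Gantt: | J2 0-8 | J5 8-17 | J4 17-22 | J3 22-23 | J1 23-33 |
Completion: J1=33  J2=8  J3=23  J4=22  J5=17
Turnaround times: J1=33, J2=8, J3=22, J4=16, J5=9
Average turnaround = (33+8+22+16+9) / 5 = 88/5 = 17.60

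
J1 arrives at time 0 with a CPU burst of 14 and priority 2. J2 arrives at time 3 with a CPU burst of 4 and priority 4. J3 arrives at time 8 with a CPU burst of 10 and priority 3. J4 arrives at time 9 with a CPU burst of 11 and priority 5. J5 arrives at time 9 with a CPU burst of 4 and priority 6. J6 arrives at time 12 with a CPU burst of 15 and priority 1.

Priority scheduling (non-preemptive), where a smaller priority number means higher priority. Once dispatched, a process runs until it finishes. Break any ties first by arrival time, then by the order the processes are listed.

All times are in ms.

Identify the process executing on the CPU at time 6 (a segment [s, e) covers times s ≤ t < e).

Gantt: | J1 0-14 | J6 14-29 | J3 29-39 | J2 39-43 | J4 43-54 | J5 54-58 |
Completion: J1=14  J2=43  J3=39  J4=54  J5=58  J6=29

J1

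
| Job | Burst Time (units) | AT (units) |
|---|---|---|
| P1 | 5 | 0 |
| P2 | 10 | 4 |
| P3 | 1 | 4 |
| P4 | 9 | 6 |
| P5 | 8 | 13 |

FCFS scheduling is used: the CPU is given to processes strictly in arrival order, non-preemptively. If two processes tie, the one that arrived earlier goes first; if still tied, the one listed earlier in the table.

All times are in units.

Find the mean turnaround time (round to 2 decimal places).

Gantt: | P1 0-5 | P2 5-15 | P3 15-16 | P4 16-25 | P5 25-33 |
Completion: P1=5  P2=15  P3=16  P4=25  P5=33
Turnaround (C−A): P1=5  P2=11  P3=12  P4=19  P5=20
Turnaround times: P1=5, P2=11, P3=12, P4=19, P5=20
Average turnaround = (5+11+12+19+20) / 5 = 67/5 = 13.40

13.40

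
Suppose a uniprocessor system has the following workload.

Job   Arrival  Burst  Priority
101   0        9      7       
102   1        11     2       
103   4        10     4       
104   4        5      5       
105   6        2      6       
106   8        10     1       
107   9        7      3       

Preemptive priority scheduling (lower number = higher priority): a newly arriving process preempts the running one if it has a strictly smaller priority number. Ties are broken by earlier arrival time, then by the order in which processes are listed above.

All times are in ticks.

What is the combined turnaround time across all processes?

Schedule: | 101 0-1 | 102 1-8 | 106 8-18 | 102 18-22 | 107 22-29 | 103 29-39 | 104 39-44 | 105 44-46 | 101 46-54 |
Completion: 101=54  102=22  103=39  104=44  105=46  106=18  107=29
Turnaround = completion − arrival: 101=54, 102=21, 103=35, 104=40, 105=40, 106=10, 107=20
Total turnaround = 54 + 21 + 35 + 40 + 40 + 10 + 20 = 220

220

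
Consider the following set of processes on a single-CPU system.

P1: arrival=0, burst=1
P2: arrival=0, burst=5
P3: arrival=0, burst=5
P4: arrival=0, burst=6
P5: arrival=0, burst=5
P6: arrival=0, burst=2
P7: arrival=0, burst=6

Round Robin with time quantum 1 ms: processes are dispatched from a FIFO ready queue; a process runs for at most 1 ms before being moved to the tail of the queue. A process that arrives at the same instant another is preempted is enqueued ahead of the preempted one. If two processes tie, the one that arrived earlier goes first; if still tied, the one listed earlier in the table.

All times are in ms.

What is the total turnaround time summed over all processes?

148

Schedule: | P1 0-1 | P2 1-2 | P3 2-3 | P4 3-4 | P5 4-5 | P6 5-6 | P7 6-7 | P2 7-8 | P3 8-9 | P4 9-10 | P5 10-11 | P6 11-12 | P7 12-13 | P2 13-14 | P3 14-15 | P4 15-16 | P5 16-17 | P7 17-18 | P2 18-19 | P3 19-20 | P4 20-21 | P5 21-22 | P7 22-23 | P2 23-24 | P3 24-25 | P4 25-26 | P5 26-27 | P7 27-28 | P4 28-29 | P7 29-30 |
Completion: P1=1  P2=24  P3=25  P4=29  P5=27  P6=12  P7=30
Turnaround (C−A): P1=1  P2=24  P3=25  P4=29  P5=27  P6=12  P7=30
Turnaround = completion − arrival: P1=1, P2=24, P3=25, P4=29, P5=27, P6=12, P7=30
Total turnaround = 1 + 24 + 25 + 29 + 27 + 12 + 30 = 148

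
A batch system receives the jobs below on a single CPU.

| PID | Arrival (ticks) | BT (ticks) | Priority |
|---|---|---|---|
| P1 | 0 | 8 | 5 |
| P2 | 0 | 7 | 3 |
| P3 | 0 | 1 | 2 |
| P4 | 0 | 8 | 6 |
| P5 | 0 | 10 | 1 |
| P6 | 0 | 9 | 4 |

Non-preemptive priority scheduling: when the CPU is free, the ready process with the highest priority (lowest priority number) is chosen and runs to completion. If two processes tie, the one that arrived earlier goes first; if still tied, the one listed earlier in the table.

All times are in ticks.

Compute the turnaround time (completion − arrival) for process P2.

18

Timeline: | P5 0-10 | P3 10-11 | P2 11-18 | P6 18-27 | P1 27-35 | P4 35-43 |
Completion: P1=35  P2=18  P3=11  P4=43  P5=10  P6=27
Turnaround(P2) = completion − arrival = 18 − 0 = 18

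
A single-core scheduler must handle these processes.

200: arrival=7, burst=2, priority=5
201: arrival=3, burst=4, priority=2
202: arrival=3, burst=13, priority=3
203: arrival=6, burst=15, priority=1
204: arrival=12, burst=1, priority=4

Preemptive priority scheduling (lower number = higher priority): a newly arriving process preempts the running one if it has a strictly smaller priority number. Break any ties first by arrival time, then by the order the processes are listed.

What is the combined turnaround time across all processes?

121

Timeline: | idle 0-3 | 201 3-6 | 203 6-21 | 201 21-22 | 202 22-35 | 204 35-36 | 200 36-38 |
Completion: 200=38  201=22  202=35  203=21  204=36
Turnaround (C−A): 200=31  201=19  202=32  203=15  204=24
Turnaround = completion − arrival: 200=31, 201=19, 202=32, 203=15, 204=24
Total turnaround = 31 + 19 + 32 + 15 + 24 = 121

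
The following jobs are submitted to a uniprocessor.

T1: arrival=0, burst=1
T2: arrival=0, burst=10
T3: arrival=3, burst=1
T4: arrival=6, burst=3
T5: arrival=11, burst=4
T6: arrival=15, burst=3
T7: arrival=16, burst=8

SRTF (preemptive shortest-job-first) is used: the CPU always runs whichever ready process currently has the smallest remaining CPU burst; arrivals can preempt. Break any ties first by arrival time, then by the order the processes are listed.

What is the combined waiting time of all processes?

18

Timeline: | T1 0-1 | T2 1-3 | T3 3-4 | T2 4-6 | T4 6-9 | T2 9-15 | T6 15-18 | T5 18-22 | T7 22-30 |
Completion: T1=1  T2=15  T3=4  T4=9  T5=22  T6=18  T7=30
Waiting = turnaround − burst: T1=0, T2=5, T3=0, T4=0, T5=7, T6=0, T7=6
Total waiting = 0 + 5 + 0 + 0 + 7 + 0 + 6 = 18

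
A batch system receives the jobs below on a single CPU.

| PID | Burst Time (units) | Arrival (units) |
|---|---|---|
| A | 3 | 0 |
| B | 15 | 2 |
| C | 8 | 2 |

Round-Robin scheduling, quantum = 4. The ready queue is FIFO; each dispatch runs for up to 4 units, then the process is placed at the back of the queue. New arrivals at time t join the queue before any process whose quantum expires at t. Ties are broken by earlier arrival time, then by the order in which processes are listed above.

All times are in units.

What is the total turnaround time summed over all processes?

44

Timeline: | A 0-3 | B 3-7 | C 7-11 | B 11-15 | C 15-19 | B 19-26 |
Completion: A=3  B=26  C=19
Turnaround = completion − arrival: A=3, B=24, C=17
Total turnaround = 3 + 24 + 17 = 44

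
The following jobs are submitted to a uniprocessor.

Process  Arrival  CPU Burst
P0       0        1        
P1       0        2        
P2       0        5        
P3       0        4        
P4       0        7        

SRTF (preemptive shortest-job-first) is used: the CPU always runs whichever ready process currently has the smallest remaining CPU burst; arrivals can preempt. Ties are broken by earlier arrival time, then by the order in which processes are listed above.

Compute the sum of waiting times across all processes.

Gantt: | P0 0-1 | P1 1-3 | P3 3-7 | P2 7-12 | P4 12-19 |
Completion: P0=1  P1=3  P2=12  P3=7  P4=19
Waiting = turnaround − burst: P0=0, P1=1, P2=7, P3=3, P4=12
Total waiting = 0 + 1 + 7 + 3 + 12 = 23

23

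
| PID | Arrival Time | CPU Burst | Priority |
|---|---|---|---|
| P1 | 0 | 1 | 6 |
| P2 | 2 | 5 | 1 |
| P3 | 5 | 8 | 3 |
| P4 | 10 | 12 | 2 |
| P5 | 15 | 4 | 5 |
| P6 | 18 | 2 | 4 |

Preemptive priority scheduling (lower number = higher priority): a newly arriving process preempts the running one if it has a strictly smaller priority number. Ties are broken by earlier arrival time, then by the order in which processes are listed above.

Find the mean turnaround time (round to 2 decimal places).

Gantt: | P1 0-1 | idle 1-2 | P2 2-7 | P3 7-10 | P4 10-22 | P3 22-27 | P6 27-29 | P5 29-33 |
Completion: P1=1  P2=7  P3=27  P4=22  P5=33  P6=29
Turnaround times: P1=1, P2=5, P3=22, P4=12, P5=18, P6=11
Average turnaround = (1+5+22+12+18+11) / 6 = 69/6 = 11.50

11.50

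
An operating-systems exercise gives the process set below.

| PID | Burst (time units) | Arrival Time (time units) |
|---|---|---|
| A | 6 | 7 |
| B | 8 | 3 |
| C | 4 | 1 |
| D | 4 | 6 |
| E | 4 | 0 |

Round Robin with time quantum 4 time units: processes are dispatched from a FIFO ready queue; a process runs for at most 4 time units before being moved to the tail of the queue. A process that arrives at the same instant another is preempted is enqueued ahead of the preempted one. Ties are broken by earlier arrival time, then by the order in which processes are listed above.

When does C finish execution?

Timeline: | E 0-4 | C 4-8 | B 8-12 | D 12-16 | A 16-20 | B 20-24 | A 24-26 |
Completion: A=26  B=24  C=8  D=16  E=4

8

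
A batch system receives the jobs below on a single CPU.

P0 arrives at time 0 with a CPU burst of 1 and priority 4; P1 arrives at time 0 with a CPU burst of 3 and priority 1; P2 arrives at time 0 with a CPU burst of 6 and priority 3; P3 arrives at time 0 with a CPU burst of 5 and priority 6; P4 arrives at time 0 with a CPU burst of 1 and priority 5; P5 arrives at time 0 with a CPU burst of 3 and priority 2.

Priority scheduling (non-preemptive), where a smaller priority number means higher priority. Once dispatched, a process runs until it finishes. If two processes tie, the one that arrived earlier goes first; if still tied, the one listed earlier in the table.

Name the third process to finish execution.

P2

Gantt: | P1 0-3 | P5 3-6 | P2 6-12 | P0 12-13 | P4 13-14 | P3 14-19 |
Completion: P0=13  P1=3  P2=12  P3=19  P4=14  P5=6
Finish order: P1 → P5 → P2 → P0 → P4 → P3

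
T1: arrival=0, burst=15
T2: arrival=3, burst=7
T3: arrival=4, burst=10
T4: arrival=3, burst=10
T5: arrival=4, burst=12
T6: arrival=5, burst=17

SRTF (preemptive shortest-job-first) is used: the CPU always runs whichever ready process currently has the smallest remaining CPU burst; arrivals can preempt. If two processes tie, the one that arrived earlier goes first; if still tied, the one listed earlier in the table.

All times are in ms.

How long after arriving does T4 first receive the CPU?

7

Schedule: | T1 0-3 | T2 3-10 | T4 10-20 | T3 20-30 | T1 30-42 | T5 42-54 | T6 54-71 |
Completion: T1=42  T2=10  T3=30  T4=20  T5=54  T6=71
Turnaround (C−A): T1=42  T2=7  T3=26  T4=17  T5=50  T6=66
Response(T4) = first start − arrival = 10 − 3 = 7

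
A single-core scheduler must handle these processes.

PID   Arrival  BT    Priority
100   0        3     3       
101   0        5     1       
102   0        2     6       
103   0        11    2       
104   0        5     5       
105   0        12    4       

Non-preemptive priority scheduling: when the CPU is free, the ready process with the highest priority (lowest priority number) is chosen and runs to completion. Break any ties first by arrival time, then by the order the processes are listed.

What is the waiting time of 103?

5

Schedule: | 101 0-5 | 103 5-16 | 100 16-19 | 105 19-31 | 104 31-36 | 102 36-38 |
Completion: 100=19  101=5  102=38  103=16  104=36  105=31
Waiting(103) = turnaround − burst = 16 − 11 = 5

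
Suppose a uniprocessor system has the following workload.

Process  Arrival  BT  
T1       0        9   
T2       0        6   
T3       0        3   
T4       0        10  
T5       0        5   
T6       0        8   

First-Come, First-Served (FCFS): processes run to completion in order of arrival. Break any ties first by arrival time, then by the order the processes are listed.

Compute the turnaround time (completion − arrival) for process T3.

Gantt: | T1 0-9 | T2 9-15 | T3 15-18 | T4 18-28 | T5 28-33 | T6 33-41 |
Completion: T1=9  T2=15  T3=18  T4=28  T5=33  T6=41
Turnaround(T3) = completion − arrival = 18 − 0 = 18

18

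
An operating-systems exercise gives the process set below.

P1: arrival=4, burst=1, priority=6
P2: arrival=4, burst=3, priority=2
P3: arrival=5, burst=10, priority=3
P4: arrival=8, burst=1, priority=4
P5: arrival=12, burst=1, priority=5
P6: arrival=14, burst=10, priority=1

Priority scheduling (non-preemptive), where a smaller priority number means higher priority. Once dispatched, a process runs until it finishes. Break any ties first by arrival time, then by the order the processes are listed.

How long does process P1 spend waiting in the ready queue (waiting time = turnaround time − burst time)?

25

Timeline: | idle 0-4 | P2 4-7 | P3 7-17 | P6 17-27 | P4 27-28 | P5 28-29 | P1 29-30 |
Completion: P1=30  P2=7  P3=17  P4=28  P5=29  P6=27
Turnaround (C−A): P1=26  P2=3  P3=12  P4=20  P5=17  P6=13
Waiting(P1) = turnaround − burst = 26 − 1 = 25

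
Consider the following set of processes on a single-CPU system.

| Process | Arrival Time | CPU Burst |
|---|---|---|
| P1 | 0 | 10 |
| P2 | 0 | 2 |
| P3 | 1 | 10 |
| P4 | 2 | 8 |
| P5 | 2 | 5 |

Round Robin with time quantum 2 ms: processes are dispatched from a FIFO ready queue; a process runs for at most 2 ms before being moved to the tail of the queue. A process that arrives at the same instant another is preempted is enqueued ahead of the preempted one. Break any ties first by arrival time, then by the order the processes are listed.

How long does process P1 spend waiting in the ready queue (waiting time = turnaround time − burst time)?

23

Schedule: | P1 0-2 | P2 2-4 | P3 4-6 | P4 6-8 | P5 8-10 | P1 10-12 | P3 12-14 | P4 14-16 | P5 16-18 | P1 18-20 | P3 20-22 | P4 22-24 | P5 24-25 | P1 25-27 | P3 27-29 | P4 29-31 | P1 31-33 | P3 33-35 |
Completion: P1=33  P2=4  P3=35  P4=31  P5=25
Turnaround (C−A): P1=33  P2=4  P3=34  P4=29  P5=23
Waiting(P1) = turnaround − burst = 33 − 10 = 23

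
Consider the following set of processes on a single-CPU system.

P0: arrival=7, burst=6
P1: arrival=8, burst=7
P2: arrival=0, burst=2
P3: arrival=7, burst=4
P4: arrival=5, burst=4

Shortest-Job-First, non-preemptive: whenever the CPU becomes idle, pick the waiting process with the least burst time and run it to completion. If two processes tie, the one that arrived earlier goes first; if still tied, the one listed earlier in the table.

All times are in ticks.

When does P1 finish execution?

Gantt: | P2 0-2 | idle 2-5 | P4 5-9 | P3 9-13 | P0 13-19 | P1 19-26 |
Completion: P0=19  P1=26  P2=2  P3=13  P4=9

26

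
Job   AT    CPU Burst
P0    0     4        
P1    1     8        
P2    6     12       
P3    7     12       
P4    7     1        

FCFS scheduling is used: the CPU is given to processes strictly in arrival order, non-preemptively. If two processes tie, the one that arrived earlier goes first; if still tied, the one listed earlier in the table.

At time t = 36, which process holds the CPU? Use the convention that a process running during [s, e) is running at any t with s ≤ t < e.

P4

Gantt: | P0 0-4 | P1 4-12 | P2 12-24 | P3 24-36 | P4 36-37 |
Completion: P0=4  P1=12  P2=24  P3=36  P4=37
Turnaround (C−A): P0=4  P1=11  P2=18  P3=29  P4=30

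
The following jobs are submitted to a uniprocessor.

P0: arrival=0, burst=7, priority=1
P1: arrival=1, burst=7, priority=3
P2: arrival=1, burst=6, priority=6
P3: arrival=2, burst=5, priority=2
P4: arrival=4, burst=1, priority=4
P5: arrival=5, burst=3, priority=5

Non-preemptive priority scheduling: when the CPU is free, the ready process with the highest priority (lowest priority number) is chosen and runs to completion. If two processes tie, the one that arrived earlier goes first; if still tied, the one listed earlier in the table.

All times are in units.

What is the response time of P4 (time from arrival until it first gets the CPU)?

15

Gantt: | P0 0-7 | P3 7-12 | P1 12-19 | P4 19-20 | P5 20-23 | P2 23-29 |
Completion: P0=7  P1=19  P2=29  P3=12  P4=20  P5=23
Turnaround (C−A): P0=7  P1=18  P2=28  P3=10  P4=16  P5=18
Response(P4) = first start − arrival = 19 − 4 = 15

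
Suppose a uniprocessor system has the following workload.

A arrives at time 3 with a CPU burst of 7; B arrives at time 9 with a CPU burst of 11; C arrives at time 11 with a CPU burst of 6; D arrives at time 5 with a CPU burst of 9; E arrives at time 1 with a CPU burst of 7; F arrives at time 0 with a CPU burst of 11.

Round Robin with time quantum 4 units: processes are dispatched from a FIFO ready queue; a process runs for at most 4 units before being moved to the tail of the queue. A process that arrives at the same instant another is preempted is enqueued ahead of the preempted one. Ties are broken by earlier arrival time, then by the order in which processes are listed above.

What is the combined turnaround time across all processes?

211

Schedule: | F 0-4 | E 4-8 | A 8-12 | F 12-16 | D 16-20 | E 20-23 | B 23-27 | C 27-31 | A 31-34 | F 34-37 | D 37-41 | B 41-45 | C 45-47 | D 47-48 | B 48-51 |
Completion: A=34  B=51  C=47  D=48  E=23  F=37
Turnaround (C−A): A=31  B=42  C=36  D=43  E=22  F=37
Turnaround = completion − arrival: A=31, B=42, C=36, D=43, E=22, F=37
Total turnaround = 31 + 42 + 36 + 43 + 22 + 37 = 211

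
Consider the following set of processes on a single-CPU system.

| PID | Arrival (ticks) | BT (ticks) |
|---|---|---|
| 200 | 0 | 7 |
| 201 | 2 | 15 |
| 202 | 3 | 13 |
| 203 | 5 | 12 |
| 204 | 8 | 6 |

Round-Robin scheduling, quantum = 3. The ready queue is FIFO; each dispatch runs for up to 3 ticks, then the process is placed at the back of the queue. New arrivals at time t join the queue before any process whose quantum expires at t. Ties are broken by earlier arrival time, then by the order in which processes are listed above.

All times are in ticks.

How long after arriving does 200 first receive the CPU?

0

Timeline: | 200 0-3 | 201 3-6 | 202 6-9 | 200 9-12 | 203 12-15 | 201 15-18 | 204 18-21 | 202 21-24 | 200 24-25 | 203 25-28 | 201 28-31 | 204 31-34 | 202 34-37 | 203 37-40 | 201 40-43 | 202 43-46 | 203 46-49 | 201 49-52 | 202 52-53 |
Completion: 200=25  201=52  202=53  203=49  204=34
Turnaround (C−A): 200=25  201=50  202=50  203=44  204=26
Response(200) = first start − arrival = 0 − 0 = 0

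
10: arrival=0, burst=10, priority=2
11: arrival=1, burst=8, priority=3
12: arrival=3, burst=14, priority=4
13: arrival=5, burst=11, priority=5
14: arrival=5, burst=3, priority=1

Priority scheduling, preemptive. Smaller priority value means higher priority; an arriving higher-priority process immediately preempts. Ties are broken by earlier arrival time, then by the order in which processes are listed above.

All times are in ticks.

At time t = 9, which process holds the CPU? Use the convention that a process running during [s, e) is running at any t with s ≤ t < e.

Schedule: | 10 0-5 | 14 5-8 | 10 8-13 | 11 13-21 | 12 21-35 | 13 35-46 |
Completion: 10=13  11=21  12=35  13=46  14=8

10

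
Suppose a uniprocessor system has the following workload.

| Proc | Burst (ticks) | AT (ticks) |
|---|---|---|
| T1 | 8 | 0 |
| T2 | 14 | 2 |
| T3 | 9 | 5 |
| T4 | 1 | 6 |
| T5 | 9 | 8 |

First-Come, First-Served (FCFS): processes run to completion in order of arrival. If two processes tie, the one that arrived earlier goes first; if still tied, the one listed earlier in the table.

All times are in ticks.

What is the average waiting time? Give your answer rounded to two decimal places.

14.40

Gantt: | T1 0-8 | T2 8-22 | T3 22-31 | T4 31-32 | T5 32-41 |
Completion: T1=8  T2=22  T3=31  T4=32  T5=41
Waiting times: T1=0, T2=6, T3=17, T4=25, T5=24
Average waiting = (0+6+17+25+24) / 5 = 72/5 = 14.40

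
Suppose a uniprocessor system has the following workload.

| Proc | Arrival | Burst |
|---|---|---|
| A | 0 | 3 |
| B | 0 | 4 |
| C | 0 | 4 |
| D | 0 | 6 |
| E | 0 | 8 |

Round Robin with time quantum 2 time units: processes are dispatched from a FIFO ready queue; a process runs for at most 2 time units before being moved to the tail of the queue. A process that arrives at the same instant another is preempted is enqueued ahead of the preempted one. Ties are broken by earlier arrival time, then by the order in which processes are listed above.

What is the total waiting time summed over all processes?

Schedule: | A 0-2 | B 2-4 | C 4-6 | D 6-8 | E 8-10 | A 10-11 | B 11-13 | C 13-15 | D 15-17 | E 17-19 | D 19-21 | E 21-25 |
Completion: A=11  B=13  C=15  D=21  E=25
Waiting = turnaround − burst: A=8, B=9, C=11, D=15, E=17
Total waiting = 8 + 9 + 11 + 15 + 17 = 60

60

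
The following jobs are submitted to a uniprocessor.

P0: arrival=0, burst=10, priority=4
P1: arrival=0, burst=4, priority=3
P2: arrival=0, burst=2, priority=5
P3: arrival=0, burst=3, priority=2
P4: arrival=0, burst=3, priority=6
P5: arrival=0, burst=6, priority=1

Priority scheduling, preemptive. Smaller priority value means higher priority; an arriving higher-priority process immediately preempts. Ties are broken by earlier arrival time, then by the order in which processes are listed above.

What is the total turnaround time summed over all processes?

104

Schedule: | P5 0-6 | P3 6-9 | P1 9-13 | P0 13-23 | P2 23-25 | P4 25-28 |
Completion: P0=23  P1=13  P2=25  P3=9  P4=28  P5=6
Turnaround = completion − arrival: P0=23, P1=13, P2=25, P3=9, P4=28, P5=6
Total turnaround = 23 + 13 + 25 + 9 + 28 + 6 = 104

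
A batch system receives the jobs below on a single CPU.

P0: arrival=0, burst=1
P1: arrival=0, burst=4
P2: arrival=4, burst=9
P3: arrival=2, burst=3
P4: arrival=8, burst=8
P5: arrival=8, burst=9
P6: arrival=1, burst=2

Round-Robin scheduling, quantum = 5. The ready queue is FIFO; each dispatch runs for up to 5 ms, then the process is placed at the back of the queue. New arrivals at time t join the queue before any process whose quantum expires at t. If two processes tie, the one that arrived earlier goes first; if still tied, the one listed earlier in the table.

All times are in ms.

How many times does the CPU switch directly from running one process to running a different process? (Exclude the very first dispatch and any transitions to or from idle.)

Gantt: | P0 0-1 | P1 1-5 | P6 5-7 | P3 7-10 | P2 10-15 | P4 15-20 | P5 20-25 | P2 25-29 | P4 29-32 | P5 32-36 |
Completion: P0=1  P1=5  P2=29  P3=10  P4=32  P5=36  P6=7

9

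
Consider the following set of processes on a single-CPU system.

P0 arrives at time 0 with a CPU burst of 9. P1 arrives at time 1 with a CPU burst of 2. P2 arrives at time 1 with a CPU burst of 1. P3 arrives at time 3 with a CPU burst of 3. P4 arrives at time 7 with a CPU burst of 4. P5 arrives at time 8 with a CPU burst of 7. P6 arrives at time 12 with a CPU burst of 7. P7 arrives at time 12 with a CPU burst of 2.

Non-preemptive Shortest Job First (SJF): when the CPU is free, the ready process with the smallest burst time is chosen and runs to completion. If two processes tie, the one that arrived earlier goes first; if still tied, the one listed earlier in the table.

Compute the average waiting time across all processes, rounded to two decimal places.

8.38

Timeline: | P0 0-9 | P2 9-10 | P1 10-12 | P7 12-14 | P3 14-17 | P4 17-21 | P5 21-28 | P6 28-35 |
Completion: P0=9  P1=12  P2=10  P3=17  P4=21  P5=28  P6=35  P7=14
Turnaround (C−A): P0=9  P1=11  P2=9  P3=14  P4=14  P5=20  P6=23  P7=2
Waiting times: P0=0, P1=9, P2=8, P3=11, P4=10, P5=13, P6=16, P7=0
Average waiting = (0+9+8+11+10+13+16+0) / 8 = 67/8 = 8.38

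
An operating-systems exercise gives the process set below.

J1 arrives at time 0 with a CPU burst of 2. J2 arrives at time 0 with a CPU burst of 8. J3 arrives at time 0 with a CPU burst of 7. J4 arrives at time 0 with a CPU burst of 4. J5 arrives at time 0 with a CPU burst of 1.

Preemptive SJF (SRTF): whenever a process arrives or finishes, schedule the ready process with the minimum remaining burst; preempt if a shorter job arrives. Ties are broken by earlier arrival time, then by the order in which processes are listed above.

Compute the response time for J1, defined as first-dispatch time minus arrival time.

Schedule: | J5 0-1 | J1 1-3 | J4 3-7 | J3 7-14 | J2 14-22 |
Completion: J1=3  J2=22  J3=14  J4=7  J5=1
Response(J1) = first start − arrival = 1 − 0 = 1

1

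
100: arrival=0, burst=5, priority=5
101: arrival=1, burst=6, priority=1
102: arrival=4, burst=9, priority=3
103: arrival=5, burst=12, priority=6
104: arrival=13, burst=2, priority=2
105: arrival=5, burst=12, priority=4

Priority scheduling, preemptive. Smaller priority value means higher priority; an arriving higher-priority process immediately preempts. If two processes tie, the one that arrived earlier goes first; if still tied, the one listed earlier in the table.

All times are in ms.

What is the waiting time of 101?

Gantt: | 100 0-1 | 101 1-7 | 102 7-13 | 104 13-15 | 102 15-18 | 105 18-30 | 100 30-34 | 103 34-46 |
Completion: 100=34  101=7  102=18  103=46  104=15  105=30
Turnaround (C−A): 100=34  101=6  102=14  103=41  104=2  105=25
Waiting(101) = turnaround − burst = 6 − 6 = 0

0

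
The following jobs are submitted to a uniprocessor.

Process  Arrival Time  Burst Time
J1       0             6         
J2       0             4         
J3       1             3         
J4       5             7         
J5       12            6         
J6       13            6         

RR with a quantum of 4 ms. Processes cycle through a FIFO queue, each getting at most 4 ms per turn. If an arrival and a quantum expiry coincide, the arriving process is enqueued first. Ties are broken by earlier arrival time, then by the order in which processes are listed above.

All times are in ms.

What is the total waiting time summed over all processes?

59

Timeline: | J1 0-4 | J2 4-8 | J3 8-11 | J1 11-13 | J4 13-17 | J5 17-21 | J6 21-25 | J4 25-28 | J5 28-30 | J6 30-32 |
Completion: J1=13  J2=8  J3=11  J4=28  J5=30  J6=32
Turnaround (C−A): J1=13  J2=8  J3=10  J4=23  J5=18  J6=19
Waiting = turnaround − burst: J1=7, J2=4, J3=7, J4=16, J5=12, J6=13
Total waiting = 7 + 4 + 7 + 16 + 12 + 13 = 59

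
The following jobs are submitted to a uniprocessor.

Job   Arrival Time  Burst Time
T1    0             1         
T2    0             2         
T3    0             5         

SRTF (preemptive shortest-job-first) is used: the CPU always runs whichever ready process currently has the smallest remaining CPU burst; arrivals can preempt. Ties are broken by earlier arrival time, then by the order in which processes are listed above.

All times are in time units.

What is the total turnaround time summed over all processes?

Schedule: | T1 0-1 | T2 1-3 | T3 3-8 |
Completion: T1=1  T2=3  T3=8
Turnaround = completion − arrival: T1=1, T2=3, T3=8
Total turnaround = 1 + 3 + 8 = 12

12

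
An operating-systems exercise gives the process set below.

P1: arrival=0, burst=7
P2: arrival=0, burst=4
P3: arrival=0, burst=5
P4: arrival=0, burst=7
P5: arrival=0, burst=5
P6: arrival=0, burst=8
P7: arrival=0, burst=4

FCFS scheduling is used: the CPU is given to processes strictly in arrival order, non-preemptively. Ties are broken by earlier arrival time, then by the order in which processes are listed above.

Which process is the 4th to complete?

Schedule: | P1 0-7 | P2 7-11 | P3 11-16 | P4 16-23 | P5 23-28 | P6 28-36 | P7 36-40 |
Completion: P1=7  P2=11  P3=16  P4=23  P5=28  P6=36  P7=40
Turnaround (C−A): P1=7  P2=11  P3=16  P4=23  P5=28  P6=36  P7=40
Finish order: P1 → P2 → P3 → P4 → P5 → P6 → P7

P4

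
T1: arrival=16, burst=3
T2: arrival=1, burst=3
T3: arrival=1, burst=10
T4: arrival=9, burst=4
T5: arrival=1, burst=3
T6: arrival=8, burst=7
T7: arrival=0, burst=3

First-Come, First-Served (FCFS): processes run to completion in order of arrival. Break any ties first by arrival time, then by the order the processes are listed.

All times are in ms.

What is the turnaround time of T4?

21

Schedule: | T7 0-3 | T2 3-6 | T3 6-16 | T5 16-19 | T6 19-26 | T4 26-30 | T1 30-33 |
Completion: T1=33  T2=6  T3=16  T4=30  T5=19  T6=26  T7=3
Turnaround (C−A): T1=17  T2=5  T3=15  T4=21  T5=18  T6=18  T7=3
Turnaround(T4) = completion − arrival = 30 − 9 = 21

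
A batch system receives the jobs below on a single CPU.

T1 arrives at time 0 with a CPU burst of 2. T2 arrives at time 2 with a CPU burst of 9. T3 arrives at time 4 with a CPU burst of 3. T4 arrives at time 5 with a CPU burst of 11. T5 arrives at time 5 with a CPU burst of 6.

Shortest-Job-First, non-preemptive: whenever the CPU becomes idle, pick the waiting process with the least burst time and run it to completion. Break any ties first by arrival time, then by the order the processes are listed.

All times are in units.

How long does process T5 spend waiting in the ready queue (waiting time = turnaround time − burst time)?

Schedule: | T1 0-2 | T2 2-11 | T3 11-14 | T5 14-20 | T4 20-31 |
Completion: T1=2  T2=11  T3=14  T4=31  T5=20
Turnaround (C−A): T1=2  T2=9  T3=10  T4=26  T5=15
Waiting(T5) = turnaround − burst = 15 − 6 = 9

9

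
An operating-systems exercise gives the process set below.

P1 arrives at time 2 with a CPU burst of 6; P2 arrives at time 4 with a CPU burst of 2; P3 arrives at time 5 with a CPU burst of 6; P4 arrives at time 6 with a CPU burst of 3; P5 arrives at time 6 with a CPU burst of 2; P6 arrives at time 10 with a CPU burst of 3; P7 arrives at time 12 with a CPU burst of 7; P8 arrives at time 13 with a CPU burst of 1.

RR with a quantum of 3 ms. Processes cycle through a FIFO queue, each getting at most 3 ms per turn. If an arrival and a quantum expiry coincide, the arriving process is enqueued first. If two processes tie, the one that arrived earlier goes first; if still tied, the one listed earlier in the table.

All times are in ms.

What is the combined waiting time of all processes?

Gantt: | idle 0-2 | P1 2-5 | P2 5-7 | P3 7-10 | P1 10-13 | P4 13-16 | P5 16-18 | P6 18-21 | P3 21-24 | P7 24-27 | P8 27-28 | P7 28-32 |
Completion: P1=13  P2=7  P3=24  P4=16  P5=18  P6=21  P7=32  P8=28
Waiting = turnaround − burst: P1=5, P2=1, P3=13, P4=7, P5=10, P6=8, P7=13, P8=14
Total waiting = 5 + 1 + 13 + 7 + 10 + 8 + 13 + 14 = 71

71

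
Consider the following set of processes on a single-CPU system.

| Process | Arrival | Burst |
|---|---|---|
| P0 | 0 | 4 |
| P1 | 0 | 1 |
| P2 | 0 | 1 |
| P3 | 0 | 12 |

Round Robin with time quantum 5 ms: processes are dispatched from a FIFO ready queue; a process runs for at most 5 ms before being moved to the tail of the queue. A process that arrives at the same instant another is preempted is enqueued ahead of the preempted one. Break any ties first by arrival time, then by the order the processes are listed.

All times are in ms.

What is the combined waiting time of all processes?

Gantt: | P0 0-4 | P1 4-5 | P2 5-6 | P3 6-18 |
Completion: P0=4  P1=5  P2=6  P3=18
Waiting = turnaround − burst: P0=0, P1=4, P2=5, P3=6
Total waiting = 0 + 4 + 5 + 6 = 15

15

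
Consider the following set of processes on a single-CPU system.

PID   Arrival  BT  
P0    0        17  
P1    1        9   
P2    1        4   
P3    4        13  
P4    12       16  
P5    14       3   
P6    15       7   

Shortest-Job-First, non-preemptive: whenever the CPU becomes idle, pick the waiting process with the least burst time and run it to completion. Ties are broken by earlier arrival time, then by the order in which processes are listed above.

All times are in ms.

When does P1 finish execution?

40

Schedule: | P0 0-17 | P5 17-20 | P2 20-24 | P6 24-31 | P1 31-40 | P3 40-53 | P4 53-69 |
Completion: P0=17  P1=40  P2=24  P3=53  P4=69  P5=20  P6=31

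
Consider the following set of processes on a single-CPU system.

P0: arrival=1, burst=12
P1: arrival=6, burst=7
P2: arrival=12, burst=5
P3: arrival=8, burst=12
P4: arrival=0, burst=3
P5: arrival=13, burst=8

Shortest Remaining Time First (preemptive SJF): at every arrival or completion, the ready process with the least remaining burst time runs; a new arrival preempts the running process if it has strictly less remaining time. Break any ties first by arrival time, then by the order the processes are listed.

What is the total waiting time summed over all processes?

Gantt: | P4 0-3 | P0 3-6 | P1 6-13 | P2 13-18 | P5 18-26 | P0 26-35 | P3 35-47 |
Completion: P0=35  P1=13  P2=18  P3=47  P4=3  P5=26
Turnaround (C−A): P0=34  P1=7  P2=6  P3=39  P4=3  P5=13
Waiting = turnaround − burst: P0=22, P1=0, P2=1, P3=27, P4=0, P5=5
Total waiting = 22 + 0 + 1 + 27 + 0 + 5 = 55

55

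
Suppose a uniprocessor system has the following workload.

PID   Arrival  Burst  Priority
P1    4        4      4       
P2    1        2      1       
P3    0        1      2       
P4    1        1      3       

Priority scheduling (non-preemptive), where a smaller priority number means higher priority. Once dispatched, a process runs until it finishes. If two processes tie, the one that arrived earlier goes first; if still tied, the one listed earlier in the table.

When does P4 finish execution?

4

Timeline: | P3 0-1 | P2 1-3 | P4 3-4 | P1 4-8 |
Completion: P1=8  P2=3  P3=1  P4=4
Turnaround (C−A): P1=4  P2=2  P3=1  P4=3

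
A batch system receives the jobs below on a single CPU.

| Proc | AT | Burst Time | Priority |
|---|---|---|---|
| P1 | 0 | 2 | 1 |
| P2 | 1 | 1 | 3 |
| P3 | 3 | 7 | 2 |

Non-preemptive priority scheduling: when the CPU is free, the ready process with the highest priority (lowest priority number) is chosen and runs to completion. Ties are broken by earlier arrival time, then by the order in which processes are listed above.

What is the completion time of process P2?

3

Schedule: | P1 0-2 | P2 2-3 | P3 3-10 |
Completion: P1=2  P2=3  P3=10
Turnaround (C−A): P1=2  P2=2  P3=7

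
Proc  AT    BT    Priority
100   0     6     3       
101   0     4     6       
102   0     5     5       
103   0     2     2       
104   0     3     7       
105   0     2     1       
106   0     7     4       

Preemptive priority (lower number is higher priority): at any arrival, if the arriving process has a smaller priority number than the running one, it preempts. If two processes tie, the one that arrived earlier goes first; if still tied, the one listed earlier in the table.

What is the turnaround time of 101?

Timeline: | 105 0-2 | 103 2-4 | 100 4-10 | 106 10-17 | 102 17-22 | 101 22-26 | 104 26-29 |
Completion: 100=10  101=26  102=22  103=4  104=29  105=2  106=17
Turnaround(101) = completion − arrival = 26 − 0 = 26

26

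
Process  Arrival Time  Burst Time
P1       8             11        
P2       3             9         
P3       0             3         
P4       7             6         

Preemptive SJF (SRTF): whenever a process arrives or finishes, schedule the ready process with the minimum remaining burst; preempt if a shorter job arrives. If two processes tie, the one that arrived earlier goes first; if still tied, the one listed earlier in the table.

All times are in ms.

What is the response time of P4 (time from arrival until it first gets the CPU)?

5

Gantt: | P3 0-3 | P2 3-12 | P4 12-18 | P1 18-29 |
Completion: P1=29  P2=12  P3=3  P4=18
Turnaround (C−A): P1=21  P2=9  P3=3  P4=11
Response(P4) = first start − arrival = 12 − 7 = 5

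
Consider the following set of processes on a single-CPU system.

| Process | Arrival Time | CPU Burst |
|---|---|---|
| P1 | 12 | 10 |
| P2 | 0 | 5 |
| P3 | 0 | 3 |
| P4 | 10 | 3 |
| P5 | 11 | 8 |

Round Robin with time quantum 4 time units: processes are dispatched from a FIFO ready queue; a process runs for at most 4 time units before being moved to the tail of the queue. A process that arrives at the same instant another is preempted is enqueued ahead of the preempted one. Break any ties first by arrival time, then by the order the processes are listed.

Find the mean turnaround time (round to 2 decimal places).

Timeline: | P2 0-4 | P3 4-7 | P2 7-8 | idle 8-10 | P4 10-13 | P5 13-17 | P1 17-21 | P5 21-25 | P1 25-31 |
Completion: P1=31  P2=8  P3=7  P4=13  P5=25
Turnaround times: P1=19, P2=8, P3=7, P4=3, P5=14
Average turnaround = (19+8+7+3+14) / 5 = 51/5 = 10.20

10.20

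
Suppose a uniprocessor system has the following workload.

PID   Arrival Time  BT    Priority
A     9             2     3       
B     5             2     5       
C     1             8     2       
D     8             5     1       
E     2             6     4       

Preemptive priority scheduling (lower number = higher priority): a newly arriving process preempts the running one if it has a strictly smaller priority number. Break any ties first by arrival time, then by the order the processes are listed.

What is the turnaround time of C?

Schedule: | idle 0-1 | C 1-8 | D 8-13 | C 13-14 | A 14-16 | E 16-22 | B 22-24 |
Completion: A=16  B=24  C=14  D=13  E=22
Turnaround (C−A): A=7  B=19  C=13  D=5  E=20
Turnaround(C) = completion − arrival = 14 − 1 = 13

13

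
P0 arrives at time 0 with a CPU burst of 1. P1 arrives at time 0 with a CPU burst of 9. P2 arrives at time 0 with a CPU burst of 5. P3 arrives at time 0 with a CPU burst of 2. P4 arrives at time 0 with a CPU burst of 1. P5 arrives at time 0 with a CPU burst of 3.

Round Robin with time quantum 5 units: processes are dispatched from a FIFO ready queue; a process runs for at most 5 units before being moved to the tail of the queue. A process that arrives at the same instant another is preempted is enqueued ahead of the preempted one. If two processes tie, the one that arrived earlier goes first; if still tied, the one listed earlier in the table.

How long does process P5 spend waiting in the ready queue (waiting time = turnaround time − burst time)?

Timeline: | P0 0-1 | P1 1-6 | P2 6-11 | P3 11-13 | P4 13-14 | P5 14-17 | P1 17-21 |
Completion: P0=1  P1=21  P2=11  P3=13  P4=14  P5=17
Turnaround (C−A): P0=1  P1=21  P2=11  P3=13  P4=14  P5=17
Waiting(P5) = turnaround − burst = 17 − 3 = 14

14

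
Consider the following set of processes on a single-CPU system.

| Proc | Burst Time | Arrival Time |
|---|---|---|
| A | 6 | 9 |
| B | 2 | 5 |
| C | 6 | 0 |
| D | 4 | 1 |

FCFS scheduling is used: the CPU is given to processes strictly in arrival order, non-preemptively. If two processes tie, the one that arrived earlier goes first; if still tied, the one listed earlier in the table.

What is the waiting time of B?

5

Gantt: | C 0-6 | D 6-10 | B 10-12 | A 12-18 |
Completion: A=18  B=12  C=6  D=10
Turnaround (C−A): A=9  B=7  C=6  D=9
Waiting(B) = turnaround − burst = 7 − 2 = 5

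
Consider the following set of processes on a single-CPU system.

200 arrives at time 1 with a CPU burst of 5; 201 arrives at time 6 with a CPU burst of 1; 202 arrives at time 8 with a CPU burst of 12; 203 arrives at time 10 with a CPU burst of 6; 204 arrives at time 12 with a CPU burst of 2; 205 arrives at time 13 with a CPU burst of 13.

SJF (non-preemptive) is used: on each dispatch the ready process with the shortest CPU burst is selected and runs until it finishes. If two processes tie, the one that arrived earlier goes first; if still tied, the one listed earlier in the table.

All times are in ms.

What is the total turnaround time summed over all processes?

Schedule: | idle 0-1 | 200 1-6 | 201 6-7 | idle 7-8 | 202 8-20 | 204 20-22 | 203 22-28 | 205 28-41 |
Completion: 200=6  201=7  202=20  203=28  204=22  205=41
Turnaround (C−A): 200=5  201=1  202=12  203=18  204=10  205=28
Turnaround = completion − arrival: 200=5, 201=1, 202=12, 203=18, 204=10, 205=28
Total turnaround = 5 + 1 + 12 + 18 + 10 + 28 = 74

74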